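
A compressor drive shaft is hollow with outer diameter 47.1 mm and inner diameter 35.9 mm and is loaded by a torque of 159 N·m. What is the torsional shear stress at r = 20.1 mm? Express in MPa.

9.98 MPa

J = π(d_o⁴ − d_i⁴)/32 = π(0.0471⁴ − 0.0359⁴)/32 = 3.201×10^-7 m⁴.
Shear stress varies linearly with radius: τ = T·r/J = 159.0 × 0.0201 / 3.201×10^-7 = 9.985×10^6 Pa.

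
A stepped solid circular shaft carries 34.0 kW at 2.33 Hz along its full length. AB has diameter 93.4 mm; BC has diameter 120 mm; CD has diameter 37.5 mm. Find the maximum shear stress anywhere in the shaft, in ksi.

ω = 2π·2.33 = 14.64 rad/s, so T = P/ω = 34.0×10³ / 14.64 = 2322 N·m.
Under the same torque, τ_max = 16T/(πd³) is largest where d is smallest — segment CD (d = 37.5 mm).
τ_max = 16·2322/(π·(0.0375)³) = 2.243×10^8 Pa.

32.5 ksi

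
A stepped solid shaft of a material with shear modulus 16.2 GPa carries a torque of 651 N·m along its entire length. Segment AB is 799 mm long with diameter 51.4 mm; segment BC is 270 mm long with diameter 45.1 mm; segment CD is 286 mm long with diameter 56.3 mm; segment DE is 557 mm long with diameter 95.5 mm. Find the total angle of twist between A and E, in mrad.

J_AB = π(0.0514)⁴/32 = 6.85×10^-7 m⁴; J_BC = π(0.0451)⁴/32 = 4.06×10^-7 m⁴; J_CD = π(0.0563)⁴/32 = 9.86×10^-7 m⁴; J_DE = π(0.0955)⁴/32 = 8.17×10^-6 m⁴.
θ = (T/G)·Σ L_i/J_i = (651.0/16.2×10⁹)·(0.799/6.85×10^-7 + 0.270/4.06×10^-7 + 0.286/9.86×10^-7 + 0.557/8.17×10^-6) = 0.08796 rad.

88.0 mrad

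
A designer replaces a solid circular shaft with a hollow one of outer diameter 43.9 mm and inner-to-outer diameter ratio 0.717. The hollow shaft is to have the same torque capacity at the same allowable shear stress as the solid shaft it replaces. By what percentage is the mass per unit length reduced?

40.4 %

Equal τ_max and T ⇒ the solid shaft needs d_s³ = d_o³(1−k⁴), so d_s = 43.9·(1−0.717⁴)^(1/3) = 39.63 mm.
Area ratio A_h/A_s = d_o²(1−k²)/d_s² = (1−k²)/(1−k⁴)^(2/3) = 0.5962.
Mass saving = 1 − 0.5962 = 40.4 %.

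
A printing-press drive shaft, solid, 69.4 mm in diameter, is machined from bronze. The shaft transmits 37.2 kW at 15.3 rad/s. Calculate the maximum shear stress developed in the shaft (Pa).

ω = 15.3 rad/s, so T = P/ω = 37.2×10³ / 15.30 = 2431 N·m.
J = πd⁴/32 = π(0.0694)⁴/32 = 2.277×10^-6 m⁴.
τ_max = T·r/J = 2431 × 0.0347 / 2.277×10^-6 = 3.705×10^7 Pa.

3.70e7 Pa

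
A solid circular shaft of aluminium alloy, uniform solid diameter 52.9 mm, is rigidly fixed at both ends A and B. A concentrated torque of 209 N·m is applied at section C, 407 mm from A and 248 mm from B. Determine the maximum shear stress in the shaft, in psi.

648 psi

With uniform GJ and both ends fixed, compatibility θ_AC = θ_CB gives T_A·a = T_B·b, together with T_A + T_B = T₀.
T_A = T₀·b/(a+b) = 209.0·248/655.0 = 79.13 N·m; T_B = 129.9 N·m.
τ in each portion: τ_AC = 2.72×10^6 Pa, τ_CB = 4.47×10^6 Pa; maximum is in CB.
τ_max = T_CB·r/J = 129.9·0.0264/7.69×10^-7 = 4.468×10^6 Pa.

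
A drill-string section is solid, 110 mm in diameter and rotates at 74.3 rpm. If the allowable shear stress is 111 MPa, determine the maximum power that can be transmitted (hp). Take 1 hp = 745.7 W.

J = πd⁴/32 = π(0.110)⁴/32 = 1.437×10^-5 m⁴.
T_max = τ_allow·J/r = 1.11×10^8 × 1.437×10^-5 / 0.0550 = 29010 N·m.
ω = 2π·74.3/60 = 7.781 rad/s, so P_max = T_max·ω = 2.257×10^5 W.

303 hp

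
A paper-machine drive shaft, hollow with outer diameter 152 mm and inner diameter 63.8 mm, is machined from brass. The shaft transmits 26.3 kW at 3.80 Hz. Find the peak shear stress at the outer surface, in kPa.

1650 kPa

ω = 2π·3.80 = 23.88 rad/s, so T = P/ω = 26.3×10³ / 23.88 = 1102 N·m.
J = π(d_o⁴ − d_i⁴)/32 = π(0.152⁴ − 0.0638⁴)/32 = 5.078×10^-5 m⁴.
τ_max = T·r/J = 1102 × 0.0760 / 5.078×10^-5 = 1.649×10^6 Pa.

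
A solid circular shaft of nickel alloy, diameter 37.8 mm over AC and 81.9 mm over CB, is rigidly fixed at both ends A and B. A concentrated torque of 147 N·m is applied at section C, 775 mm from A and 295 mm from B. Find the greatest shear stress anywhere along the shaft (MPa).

1.34 MPa

Compatibility: T_A·a/J_AC = T_B·b/J_CB with T_A + T_B = T₀.
J_AC = 2.00×10^-7 m⁴, J_CB = 4.42×10^-6 m⁴, so T_A = T₀·(J_AC/a)/((J_AC/a)+(J_CB/b)) = 2.496 N·m, T_B = 144.5 N·m.
τ in each portion: τ_AC = 2.35×10^5 Pa, τ_CB = 1.34×10^6 Pa; maximum is in CB.
τ_max = T_CB·r/J = 144.5·0.0410/4.42×10^-6 = 1.340×10^6 Pa.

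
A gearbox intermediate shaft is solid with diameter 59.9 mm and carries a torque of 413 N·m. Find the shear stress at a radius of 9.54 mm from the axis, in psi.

J = πd⁴/32 = π(0.0599)⁴/32 = 1.264×10^-6 m⁴.
Shear stress varies linearly with radius: τ = T·r/J = 413.0 × 0.00954 / 1.264×10^-6 = 3.117×10^6 Pa.

452 psi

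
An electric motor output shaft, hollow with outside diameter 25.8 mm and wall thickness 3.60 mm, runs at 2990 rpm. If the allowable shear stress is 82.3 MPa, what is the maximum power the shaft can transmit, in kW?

63.4 kW

J = π(d_o⁴ − d_i⁴)/32 = π(0.0258⁴ − 0.0186⁴)/32 = 3.175×10^-8 m⁴.
T_max = τ_allow·J/r = 8.23×10^7 × 3.175×10^-8 / 0.0129 = 202.6 N·m.
ω = 2π·2990/60 = 313.1 rad/s, so P_max = T_max·ω = 6.342×10^4 W.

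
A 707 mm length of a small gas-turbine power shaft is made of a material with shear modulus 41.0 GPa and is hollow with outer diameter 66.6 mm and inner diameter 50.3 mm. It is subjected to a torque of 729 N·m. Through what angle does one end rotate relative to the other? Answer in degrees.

J = π(d_o⁴ − d_i⁴)/32 = π(0.0666⁴ − 0.0503⁴)/32 = 1.303×10^-6 m⁴.
θ = T·L/(G·J) = 729.0 × 0.707 / (41.0×10⁹ × 1.303×10^-6) = 9.647×10^-3 rad.

0.553°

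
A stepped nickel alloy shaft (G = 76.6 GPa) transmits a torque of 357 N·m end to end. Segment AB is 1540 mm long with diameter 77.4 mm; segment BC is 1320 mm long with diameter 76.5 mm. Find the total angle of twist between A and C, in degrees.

0.222°

J_AB = π(0.0774)⁴/32 = 3.52×10^-6 m⁴; J_BC = π(0.0765)⁴/32 = 3.36×10^-6 m⁴.
θ = (T/G)·Σ L_i/J_i = (357.0/76.6×10⁹)·(1.54/3.52×10^-6 + 1.32/3.36×10^-6) = 3.867×10^-3 rad.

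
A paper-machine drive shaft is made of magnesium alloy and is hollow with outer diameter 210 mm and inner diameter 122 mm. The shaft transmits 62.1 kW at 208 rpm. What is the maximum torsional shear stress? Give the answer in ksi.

ω = 2π·208/60 = 21.78 rad/s, so T = P/ω = 62.1×10³ / 21.78 = 2851 N·m.
J = π(d_o⁴ − d_i⁴)/32 = π(0.210⁴ − 0.122⁴)/32 = 1.692×10^-4 m⁴.
τ_max = T·r/J = 2851 × 0.105 / 1.692×10^-4 = 1.769×10^6 Pa.

0.257 ksi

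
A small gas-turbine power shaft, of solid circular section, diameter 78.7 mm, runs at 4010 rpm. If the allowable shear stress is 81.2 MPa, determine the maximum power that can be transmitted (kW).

3260 kW

J = πd⁴/32 = π(0.0787)⁴/32 = 3.766×10^-6 m⁴.
T_max = τ_allow·J/r = 8.12×10^7 × 3.766×10^-6 / 0.0394 = 7772 N·m.
ω = 2π·4010/60 = 419.9 rad/s, so P_max = T_max·ω = 3.263×10^6 W.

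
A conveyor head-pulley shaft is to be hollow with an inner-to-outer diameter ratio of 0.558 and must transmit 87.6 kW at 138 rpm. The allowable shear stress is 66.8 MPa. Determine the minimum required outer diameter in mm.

ω = 2π·138/60 = 14.45 rad/s, so T = P/ω = 87.6×10³ / 14.45 = 6062 N·m.
For a hollow shaft with d_i/d_o = 0.558: τ_max = 16T/(π d_o³ (1−k⁴)), so d_o = [16T/(π τ_allow (1−k⁴))]^(1/3) = [16·6062/(π·6.68×10^7·0.9031)]^(1/3) = 0.07999 m.

80.0 mm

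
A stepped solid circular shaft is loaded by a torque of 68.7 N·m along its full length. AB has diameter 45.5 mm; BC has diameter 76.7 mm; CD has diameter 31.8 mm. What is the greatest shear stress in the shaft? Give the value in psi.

1580 psi

Under the same torque, τ_max = 16T/(πd³) is largest where d is smallest — segment CD (d = 31.8 mm).
τ_max = 16·68.70/(π·(0.0318)³) = 1.088×10^7 Pa.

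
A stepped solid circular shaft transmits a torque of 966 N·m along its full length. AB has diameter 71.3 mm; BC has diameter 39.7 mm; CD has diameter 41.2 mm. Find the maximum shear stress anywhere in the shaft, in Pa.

Under the same torque, τ_max = 16T/(πd³) is largest where d is smallest — segment BC (d = 39.7 mm).
τ_max = 16·966.0/(π·(0.0397)³) = 7.863×10^7 Pa.

7.86e7 Pa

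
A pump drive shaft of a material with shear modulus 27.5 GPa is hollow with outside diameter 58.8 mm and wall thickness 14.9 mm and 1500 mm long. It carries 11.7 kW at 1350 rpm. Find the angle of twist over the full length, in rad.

0.00409 rad

ω = 2π·1350/60 = 141.4 rad/s, so T = P/ω = 11.7×10³ / 141.4 = 82.76 N·m.
J = π(d_o⁴ − d_i⁴)/32 = π(0.0588⁴ − 0.0290⁴)/32 = 1.104×10^-6 m⁴.
θ = T·L/(G·J) = 82.76 × 1.50 / (27.5×10⁹ × 1.104×10^-6) = 4.088×10^-3 rad.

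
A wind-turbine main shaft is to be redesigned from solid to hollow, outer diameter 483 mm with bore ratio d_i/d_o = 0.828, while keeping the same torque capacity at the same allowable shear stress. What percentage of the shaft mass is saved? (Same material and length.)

52.0 %

Equal τ_max and T ⇒ the solid shaft needs d_s³ = d_o³(1−k⁴), so d_s = 483·(1−0.828⁴)^(1/3) = 390.9 mm.
Area ratio A_h/A_s = d_o²(1−k²)/d_s² = (1−k²)/(1−k⁴)^(2/3) = 0.4801.
Mass saving = 1 − 0.4801 = 52.0 %.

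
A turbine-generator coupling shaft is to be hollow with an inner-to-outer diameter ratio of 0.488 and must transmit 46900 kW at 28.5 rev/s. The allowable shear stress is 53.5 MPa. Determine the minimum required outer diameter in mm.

ω = 2π·28.5 = 179.1 rad/s, so T = P/ω = 46900×10³ / 179.1 = 261900 N·m.
For a hollow shaft with d_i/d_o = 0.488: τ_max = 16T/(π d_o³ (1−k⁴)), so d_o = [16T/(π τ_allow (1−k⁴))]^(1/3) = [16·261900/(π·5.35×10^7·0.9433)]^(1/3) = 0.2979 m.

298 mm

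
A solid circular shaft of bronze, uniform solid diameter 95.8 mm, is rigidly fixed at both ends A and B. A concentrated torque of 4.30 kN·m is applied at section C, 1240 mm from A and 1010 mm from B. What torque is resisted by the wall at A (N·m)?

1930 N·m

With uniform GJ and both ends fixed, compatibility θ_AC = θ_CB gives T_A·a = T_B·b, together with T_A + T_B = T₀.
T_A = T₀·b/(a+b) = 4300·1010/2250 = 1930 N·m; T_B = 2370 N·m.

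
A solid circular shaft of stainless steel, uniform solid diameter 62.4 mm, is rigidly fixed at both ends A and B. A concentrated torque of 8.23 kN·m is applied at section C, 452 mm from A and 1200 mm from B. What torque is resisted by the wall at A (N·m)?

With uniform GJ and both ends fixed, compatibility θ_AC = θ_CB gives T_A·a = T_B·b, together with T_A + T_B = T₀.
T_A = T₀·b/(a+b) = 8230·1200/1652 = 5978 N·m; T_B = 2252 N·m.

5980 N·m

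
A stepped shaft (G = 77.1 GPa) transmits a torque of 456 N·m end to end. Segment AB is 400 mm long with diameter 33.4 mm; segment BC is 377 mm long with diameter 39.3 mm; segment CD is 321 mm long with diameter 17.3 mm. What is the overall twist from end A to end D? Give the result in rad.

0.245 rad

J_AB = π(0.0334)⁴/32 = 1.22×10^-7 m⁴; J_BC = π(0.0393)⁴/32 = 2.34×10^-7 m⁴; J_CD = π(0.0173)⁴/32 = 8.79×10^-9 m⁴.
θ = (T/G)·Σ L_i/J_i = (456.0/77.1×10⁹)·(0.400/1.22×10^-7 + 0.377/2.34×10^-7 + 0.321/8.79×10^-9) = 0.2448 rad.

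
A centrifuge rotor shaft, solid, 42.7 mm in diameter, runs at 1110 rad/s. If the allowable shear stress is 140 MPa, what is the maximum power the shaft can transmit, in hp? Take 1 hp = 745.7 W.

3190 hp

J = πd⁴/32 = π(0.0427)⁴/32 = 3.264×10^-7 m⁴.
T_max = τ_allow·J/r = 1.40×10^8 × 3.264×10^-7 / 0.0214 = 2140 N·m.
ω = 1110 rad/s, so P_max = T_max·ω = 2.376×10^6 W.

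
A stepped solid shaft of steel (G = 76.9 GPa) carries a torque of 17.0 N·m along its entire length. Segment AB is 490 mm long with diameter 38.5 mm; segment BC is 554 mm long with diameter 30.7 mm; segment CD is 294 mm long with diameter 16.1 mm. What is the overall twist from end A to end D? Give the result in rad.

J_AB = π(0.0385)⁴/32 = 2.16×10^-7 m⁴; J_BC = π(0.0307)⁴/32 = 8.72×10^-8 m⁴; J_CD = π(0.0161)⁴/32 = 6.60×10^-9 m⁴.
θ = (T/G)·Σ L_i/J_i = (17.00/76.9×10⁹)·(0.490/2.16×10^-7 + 0.554/8.72×10^-8 + 0.294/6.60×10^-9) = 0.01176 rad.

0.0118 rad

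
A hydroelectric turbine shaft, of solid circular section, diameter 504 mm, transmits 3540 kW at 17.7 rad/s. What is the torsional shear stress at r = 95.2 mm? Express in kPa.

3010 kPa

ω = 17.7 rad/s, so T = P/ω = 3540×10³ / 17.70 = 200000 N·m.
J = πd⁴/32 = π(0.504)⁴/32 = 6.335×10^-3 m⁴.
Shear stress varies linearly with radius: τ = T·r/J = 200000 × 0.0952 / 6.335×10^-3 = 3.006×10^6 Pa.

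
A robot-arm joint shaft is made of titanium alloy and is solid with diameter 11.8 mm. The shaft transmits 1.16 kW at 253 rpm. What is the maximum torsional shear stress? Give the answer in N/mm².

136 N/mm²

ω = 2π·253/60 = 26.49 rad/s, so T = P/ω = 1.16×10³ / 26.49 = 43.78 N·m.
J = πd⁴/32 = π(0.0118)⁴/32 = 1.903×10^-9 m⁴.
τ_max = T·r/J = 43.78 × 0.00590 / 1.903×10^-9 = 1.357×10^8 Pa.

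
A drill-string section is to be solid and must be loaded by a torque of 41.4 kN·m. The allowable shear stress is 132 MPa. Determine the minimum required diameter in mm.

For a solid shaft τ_max = 16T/(πd³), so d = (16T/(π τ_allow))^(1/3) = (16·41400/(π·1.32×10^8))^(1/3) = 0.1169 m.

117 mm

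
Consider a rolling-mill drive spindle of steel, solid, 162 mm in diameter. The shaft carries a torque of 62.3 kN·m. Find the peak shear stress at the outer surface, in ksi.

J = πd⁴/32 = π(0.162)⁴/32 = 6.762×10^-5 m⁴.
τ_max = T·r/J = 62300 × 0.0810 / 6.762×10^-5 = 7.463×10^7 Pa.

10.8 ksi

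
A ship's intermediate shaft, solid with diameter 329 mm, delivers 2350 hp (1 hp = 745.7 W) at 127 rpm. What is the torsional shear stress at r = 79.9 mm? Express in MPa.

9.15 MPa

ω = 2π·127/60 = 13.30 rad/s, so T = P/ω = 2350×745.7 / 13.30 = 131800 N·m.
J = πd⁴/32 = π(0.329)⁴/32 = 1.150×10^-3 m⁴.
Shear stress varies linearly with radius: τ = T·r/J = 131800 × 0.0799 / 1.150×10^-3 = 9.153×10^6 Pa.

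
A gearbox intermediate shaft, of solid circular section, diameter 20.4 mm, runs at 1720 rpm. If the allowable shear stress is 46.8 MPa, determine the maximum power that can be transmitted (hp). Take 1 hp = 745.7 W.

J = πd⁴/32 = π(0.0204)⁴/32 = 1.700×10^-8 m⁴.
T_max = τ_allow·J/r = 4.68×10^7 × 1.700×10^-8 / 0.0102 = 78.01 N·m.
ω = 2π·1720/60 = 180.1 rad/s, so P_max = T_max·ω = 1.405×10^4 W.

18.8 hp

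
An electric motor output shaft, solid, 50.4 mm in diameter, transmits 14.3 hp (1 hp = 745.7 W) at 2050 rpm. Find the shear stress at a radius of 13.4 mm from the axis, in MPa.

1.05 MPa

ω = 2π·2050/60 = 214.7 rad/s, so T = P/ω = 14.3×745.7 / 214.7 = 49.67 N·m.
J = πd⁴/32 = π(0.0504)⁴/32 = 6.335×10^-7 m⁴.
Shear stress varies linearly with radius: τ = T·r/J = 49.67 × 0.0134 / 6.335×10^-7 = 1.051×10^6 Pa.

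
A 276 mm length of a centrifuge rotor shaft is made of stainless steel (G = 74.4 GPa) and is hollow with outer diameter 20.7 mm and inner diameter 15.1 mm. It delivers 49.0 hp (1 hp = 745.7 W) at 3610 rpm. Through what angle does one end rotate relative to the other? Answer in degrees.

1.59°

ω = 2π·3610/60 = 378.0 rad/s, so T = P/ω = 49.0×745.7 / 378.0 = 96.66 N·m.
J = π(d_o⁴ − d_i⁴)/32 = π(0.0207⁴ − 0.0151⁴)/32 = 1.292×10^-8 m⁴.
θ = T·L/(G·J) = 96.66 × 0.276 / (74.4×10⁹ × 1.292×10^-8) = 0.02775 rad.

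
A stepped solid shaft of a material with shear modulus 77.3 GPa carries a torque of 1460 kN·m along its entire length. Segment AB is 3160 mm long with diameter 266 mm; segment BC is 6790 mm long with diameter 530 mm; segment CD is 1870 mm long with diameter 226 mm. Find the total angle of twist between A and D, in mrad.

276 mrad

J_AB = π(0.266)⁴/32 = 4.92×10^-4 m⁴; J_BC = π(0.530)⁴/32 = 7.75×10^-3 m⁴; J_CD = π(0.226)⁴/32 = 2.56×10^-4 m⁴.
θ = (T/G)·Σ L_i/J_i = (1.460e6/77.3×10⁹)·(3.16/4.92×10^-4 + 6.79/7.75×10^-3 + 1.87/2.56×10^-4) = 0.2759 rad.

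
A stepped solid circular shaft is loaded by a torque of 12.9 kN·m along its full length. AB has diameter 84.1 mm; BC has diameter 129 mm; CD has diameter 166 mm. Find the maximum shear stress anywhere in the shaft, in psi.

16000 psi

Under the same torque, τ_max = 16T/(πd³) is largest where d is smallest — segment AB (d = 84.1 mm).
τ_max = 16·12900/(π·(0.0841)³) = 1.105×10^8 Pa.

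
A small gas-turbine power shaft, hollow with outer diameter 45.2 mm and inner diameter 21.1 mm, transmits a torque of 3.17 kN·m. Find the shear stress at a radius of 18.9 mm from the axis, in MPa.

153 MPa

J = π(d_o⁴ − d_i⁴)/32 = π(0.0452⁴ − 0.0211⁴)/32 = 3.903×10^-7 m⁴.
Shear stress varies linearly with radius: τ = T·r/J = 3170 × 0.0189 / 3.903×10^-7 = 1.535×10^8 Pa.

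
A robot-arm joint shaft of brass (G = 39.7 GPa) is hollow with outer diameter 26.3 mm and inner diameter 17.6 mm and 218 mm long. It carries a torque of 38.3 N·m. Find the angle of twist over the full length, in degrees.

J = π(d_o⁴ − d_i⁴)/32 = π(0.0263⁴ − 0.0176⁴)/32 = 3.755×10^-8 m⁴.
θ = T·L/(G·J) = 38.30 × 0.218 / (39.7×10⁹ × 3.755×10^-8) = 5.601×10^-3 rad.

0.321°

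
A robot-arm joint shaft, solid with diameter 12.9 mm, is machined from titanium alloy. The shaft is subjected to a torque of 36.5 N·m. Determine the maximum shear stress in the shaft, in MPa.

86.6 MPa

J = πd⁴/32 = π(0.0129)⁴/32 = 2.719×10^-9 m⁴.
τ_max = T·r/J = 36.50 × 0.00645 / 2.719×10^-9 = 8.660×10^7 Pa.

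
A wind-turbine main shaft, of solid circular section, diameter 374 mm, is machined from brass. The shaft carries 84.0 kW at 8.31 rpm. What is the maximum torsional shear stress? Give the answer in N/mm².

ω = 2π·8.31/60 = 0.8702 rad/s, so T = P/ω = 84.0×10³ / 0.8702 = 96530 N·m.
J = πd⁴/32 = π(0.374)⁴/32 = 1.921×10^-3 m⁴.
τ_max = T·r/J = 96530 × 0.187 / 1.921×10^-3 = 9.397×10^6 Pa.

9.40 N/mm²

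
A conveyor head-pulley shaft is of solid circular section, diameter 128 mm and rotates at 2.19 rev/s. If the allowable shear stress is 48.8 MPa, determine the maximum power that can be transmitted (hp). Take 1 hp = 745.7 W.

J = πd⁴/32 = π(0.128)⁴/32 = 2.635×10^-5 m⁴.
T_max = τ_allow·J/r = 4.88×10^7 × 2.635×10^-5 / 0.0640 = 20090 N·m.
ω = 2π·2.19 = 13.76 rad/s, so P_max = T_max·ω = 2.765×10^5 W.

371 hp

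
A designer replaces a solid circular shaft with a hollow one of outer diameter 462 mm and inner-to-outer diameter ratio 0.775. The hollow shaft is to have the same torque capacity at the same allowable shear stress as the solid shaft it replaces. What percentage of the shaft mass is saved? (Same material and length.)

Equal τ_max and T ⇒ the solid shaft needs d_s³ = d_o³(1−k⁴), so d_s = 462·(1−0.775⁴)^(1/3) = 398.0 mm.
Area ratio A_h/A_s = d_o²(1−k²)/d_s² = (1−k²)/(1−k⁴)^(2/3) = 0.5382.
Mass saving = 1 − 0.5382 = 46.2 %.

46.2 %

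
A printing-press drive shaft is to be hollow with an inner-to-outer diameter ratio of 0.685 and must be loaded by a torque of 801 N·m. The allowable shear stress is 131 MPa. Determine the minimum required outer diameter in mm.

For a hollow shaft with d_i/d_o = 0.685: τ_max = 16T/(π d_o³ (1−k⁴)), so d_o = [16T/(π τ_allow (1−k⁴))]^(1/3) = [16·801.0/(π·1.31×10^8·0.7798)]^(1/3) = 0.03418 m.

34.2 mm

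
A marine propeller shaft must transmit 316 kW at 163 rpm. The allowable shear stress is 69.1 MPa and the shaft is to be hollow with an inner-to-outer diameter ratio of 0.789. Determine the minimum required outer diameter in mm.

ω = 2π·163/60 = 17.07 rad/s, so T = P/ω = 316×10³ / 17.07 = 18510 N·m.
For a hollow shaft with d_i/d_o = 0.789: τ_max = 16T/(π d_o³ (1−k⁴)), so d_o = [16T/(π τ_allow (1−k⁴))]^(1/3) = [16·18510/(π·6.91×10^7·0.6125)]^(1/3) = 0.1306 m.

131 mm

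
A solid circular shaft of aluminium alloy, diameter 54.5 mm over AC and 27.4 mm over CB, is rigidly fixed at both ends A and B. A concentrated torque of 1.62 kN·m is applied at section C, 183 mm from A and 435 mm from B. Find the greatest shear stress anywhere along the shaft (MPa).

Compatibility: T_A·a/J_AC = T_B·b/J_CB with T_A + T_B = T₀.
J_AC = 8.66×10^-7 m⁴, J_CB = 5.53×10^-8 m⁴, so T_A = T₀·(J_AC/a)/((J_AC/a)+(J_CB/b)) = 1578 N·m, T_B = 42.40 N·m.
τ in each portion: τ_AC = 4.96×10^7 Pa, τ_CB = 1.05×10^7 Pa; maximum is in AC.
τ_max = T_AC·r/J = 1578·0.0272/8.66×10^-7 = 4.963×10^7 Pa.

49.6 MPa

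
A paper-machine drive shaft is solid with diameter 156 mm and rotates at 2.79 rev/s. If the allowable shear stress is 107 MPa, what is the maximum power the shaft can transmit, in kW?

1400 kW

J = πd⁴/32 = π(0.156)⁴/32 = 5.814×10^-5 m⁴.
T_max = τ_allow·J/r = 1.07×10^8 × 5.814×10^-5 / 0.0780 = 79760 N·m.
ω = 2π·2.79 = 17.53 rad/s, so P_max = T_max·ω = 1.398×10^6 W.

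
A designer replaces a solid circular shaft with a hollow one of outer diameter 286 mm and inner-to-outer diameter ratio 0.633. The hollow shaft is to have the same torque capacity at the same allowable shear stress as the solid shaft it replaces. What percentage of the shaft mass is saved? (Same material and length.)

Equal τ_max and T ⇒ the solid shaft needs d_s³ = d_o³(1−k⁴), so d_s = 286·(1−0.633⁴)^(1/3) = 269.8 mm.
Area ratio A_h/A_s = d_o²(1−k²)/d_s² = (1−k²)/(1−k⁴)^(2/3) = 0.6735.
Mass saving = 1 − 0.6735 = 32.7 %.

32.7 %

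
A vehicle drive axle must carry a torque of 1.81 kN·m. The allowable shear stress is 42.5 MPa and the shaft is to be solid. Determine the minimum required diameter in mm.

For a solid shaft τ_max = 16T/(πd³), so d = (16T/(π τ_allow))^(1/3) = (16·1810/(π·4.25×10^7))^(1/3) = 0.06008 m.

60.1 mm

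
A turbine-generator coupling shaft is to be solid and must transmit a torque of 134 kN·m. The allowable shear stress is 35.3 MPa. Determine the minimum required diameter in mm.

268 mm

For a solid shaft τ_max = 16T/(πd³), so d = (16T/(π τ_allow))^(1/3) = (16·134000/(π·3.53×10^7))^(1/3) = 0.2684 m.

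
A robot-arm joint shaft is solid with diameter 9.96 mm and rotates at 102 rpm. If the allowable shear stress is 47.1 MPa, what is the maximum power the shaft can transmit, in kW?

0.0976 kW

J = πd⁴/32 = π(0.00996)⁴/32 = 9.661×10^-10 m⁴.
T_max = τ_allow·J/r = 4.71×10^7 × 9.661×10^-10 / 0.00498 = 9.138 N·m.
ω = 2π·102/60 = 10.68 rad/s, so P_max = T_max·ω = 97.60 W.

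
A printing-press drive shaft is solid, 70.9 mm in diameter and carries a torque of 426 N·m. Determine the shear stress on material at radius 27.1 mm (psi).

J = πd⁴/32 = π(0.0709)⁴/32 = 2.481×10^-6 m⁴.
Shear stress varies linearly with radius: τ = T·r/J = 426.0 × 0.0271 / 2.481×10^-6 = 4.654×10^6 Pa.

675 psi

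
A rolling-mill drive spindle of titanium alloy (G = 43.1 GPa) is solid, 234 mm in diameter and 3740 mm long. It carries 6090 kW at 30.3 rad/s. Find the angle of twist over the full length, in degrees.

ω = 30.3 rad/s, so T = P/ω = 6090×10³ / 30.30 = 201000 N·m.
J = πd⁴/32 = π(0.234)⁴/32 = 2.943×10^-4 m⁴.
θ = T·L/(G·J) = 201000 × 3.74 / (43.1×10⁹ × 2.943×10^-4) = 0.05925 rad.

3.39°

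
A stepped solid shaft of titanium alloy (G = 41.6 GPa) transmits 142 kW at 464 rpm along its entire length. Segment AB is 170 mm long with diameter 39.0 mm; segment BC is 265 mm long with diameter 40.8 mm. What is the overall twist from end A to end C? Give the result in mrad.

121 mrad

ω = 2π·464/60 = 48.59 rad/s, so T = P/ω = 142×10³ / 48.59 = 2922 N·m.
J_AB = π(0.0390)⁴/32 = 2.27×10^-7 m⁴; J_BC = π(0.0408)⁴/32 = 2.72×10^-7 m⁴.
θ = (T/G)·Σ L_i/J_i = (2922/41.6×10⁹)·(0.170/2.27×10^-7 + 0.265/2.72×10^-7) = 0.1210 rad.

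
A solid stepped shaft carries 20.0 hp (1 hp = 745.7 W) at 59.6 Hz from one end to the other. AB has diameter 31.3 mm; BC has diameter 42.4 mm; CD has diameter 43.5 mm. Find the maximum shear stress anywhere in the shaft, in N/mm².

ω = 2π·59.6 = 374.5 rad/s, so T = P/ω = 20.0×745.7 / 374.5 = 39.83 N·m.
Under the same torque, τ_max = 16T/(πd³) is largest where d is smallest — segment AB (d = 31.3 mm).
τ_max = 16·39.83/(π·(0.0313)³) = 6.615×10^6 Pa.

6.61 N/mm²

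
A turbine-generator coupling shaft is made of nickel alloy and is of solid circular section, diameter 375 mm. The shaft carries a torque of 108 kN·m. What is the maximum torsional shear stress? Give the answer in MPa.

10.4 MPa

J = πd⁴/32 = π(0.375)⁴/32 = 1.941×10^-3 m⁴.
τ_max = T·r/J = 108000 × 0.188 / 1.941×10^-3 = 1.043×10^7 Pa.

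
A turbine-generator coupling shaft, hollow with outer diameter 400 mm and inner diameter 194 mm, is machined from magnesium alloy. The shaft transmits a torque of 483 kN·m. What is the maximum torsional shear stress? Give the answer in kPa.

J = π(d_o⁴ − d_i⁴)/32 = π(0.400⁴ − 0.194⁴)/32 = 2.374×10^-3 m⁴.
τ_max = T·r/J = 483000 × 0.200 / 2.374×10^-3 = 4.069×10^7 Pa.

40700 kPa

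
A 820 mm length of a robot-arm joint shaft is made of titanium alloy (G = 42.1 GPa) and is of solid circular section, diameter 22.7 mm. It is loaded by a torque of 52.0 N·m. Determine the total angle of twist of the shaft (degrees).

2.23°

J = πd⁴/32 = π(0.0227)⁴/32 = 2.607×10^-8 m⁴.
θ = T·L/(G·J) = 52.00 × 0.820 / (42.1×10⁹ × 2.607×10^-8) = 0.03885 rad.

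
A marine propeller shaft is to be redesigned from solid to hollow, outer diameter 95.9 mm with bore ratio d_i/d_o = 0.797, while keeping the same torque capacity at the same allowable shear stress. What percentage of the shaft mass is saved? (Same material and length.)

Equal τ_max and T ⇒ the solid shaft needs d_s³ = d_o³(1−k⁴), so d_s = 95.9·(1−0.797⁴)^(1/3) = 80.73 mm.
Area ratio A_h/A_s = d_o²(1−k²)/d_s² = (1−k²)/(1−k⁴)^(2/3) = 0.5148.
Mass saving = 1 − 0.5148 = 48.5 %.

48.5 %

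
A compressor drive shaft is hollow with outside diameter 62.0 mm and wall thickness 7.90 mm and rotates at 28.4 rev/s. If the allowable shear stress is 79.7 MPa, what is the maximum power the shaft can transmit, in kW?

460 kW

J = π(d_o⁴ − d_i⁴)/32 = π(0.0620⁴ − 0.0462⁴)/32 = 1.003×10^-6 m⁴.
T_max = τ_allow·J/r = 7.97×10^7 × 1.003×10^-6 / 0.0310 = 2580 N·m.
ω = 2π·28.4 = 178.4 rad/s, so P_max = T_max·ω = 4.603×10^5 W.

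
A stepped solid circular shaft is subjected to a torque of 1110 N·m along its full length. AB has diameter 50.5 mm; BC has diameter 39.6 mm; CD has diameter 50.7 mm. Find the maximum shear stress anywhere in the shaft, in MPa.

91.0 MPa

Under the same torque, τ_max = 16T/(πd³) is largest where d is smallest — segment BC (d = 39.6 mm).
τ_max = 16·1110/(π·(0.0396)³) = 9.103×10^7 Pa.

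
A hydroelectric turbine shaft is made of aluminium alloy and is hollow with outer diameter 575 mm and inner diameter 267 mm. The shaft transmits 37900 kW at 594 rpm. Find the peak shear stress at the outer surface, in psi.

ω = 2π·594/60 = 62.20 rad/s, so T = P/ω = 37900×10³ / 62.20 = 609300 N·m.
J = π(d_o⁴ − d_i⁴)/32 = π(0.575⁴ − 0.267⁴)/32 = 0.01023 m⁴.
τ_max = T·r/J = 609300 × 0.287 / 0.01023 = 1.712×10^7 Pa.

2480 psi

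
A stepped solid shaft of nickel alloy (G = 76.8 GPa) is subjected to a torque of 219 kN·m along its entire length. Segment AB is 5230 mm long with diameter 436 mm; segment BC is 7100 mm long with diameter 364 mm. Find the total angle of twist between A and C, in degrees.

0.914°

J_AB = π(0.436)⁴/32 = 3.55×10^-3 m⁴; J_BC = π(0.364)⁴/32 = 1.72×10^-3 m⁴.
θ = (T/G)·Σ L_i/J_i = (219000/76.8×10⁹)·(5.23/3.55×10^-3 + 7.10/1.72×10^-3) = 0.01595 rad.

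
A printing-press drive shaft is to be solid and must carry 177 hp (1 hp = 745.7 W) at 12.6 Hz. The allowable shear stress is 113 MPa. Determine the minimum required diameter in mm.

42.2 mm

ω = 2π·12.6 = 79.17 rad/s, so T = P/ω = 177×745.7 / 79.17 = 1667 N·m.
For a solid shaft τ_max = 16T/(πd³), so d = (16T/(π τ_allow))^(1/3) = (16·1667/(π·1.13×10^8))^(1/3) = 0.04220 m.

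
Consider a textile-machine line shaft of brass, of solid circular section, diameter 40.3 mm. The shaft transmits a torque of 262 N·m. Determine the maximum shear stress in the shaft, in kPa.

J = πd⁴/32 = π(0.0403)⁴/32 = 2.590×10^-7 m⁴.
τ_max = T·r/J = 262.0 × 0.0201 / 2.590×10^-7 = 2.039×10^7 Pa.

20400 kPa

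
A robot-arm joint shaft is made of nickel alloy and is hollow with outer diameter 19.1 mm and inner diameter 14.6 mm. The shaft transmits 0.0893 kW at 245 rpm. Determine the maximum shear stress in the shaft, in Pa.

ω = 2π·245/60 = 25.66 rad/s, so T = P/ω = 0.0893×10³ / 25.66 = 3.481 N·m.
J = π(d_o⁴ − d_i⁴)/32 = π(0.0191⁴ − 0.0146⁴)/32 = 8.605×10^-9 m⁴.
τ_max = T·r/J = 3.481 × 0.00955 / 8.605×10^-9 = 3.863×10^6 Pa.

3.86e6 Pa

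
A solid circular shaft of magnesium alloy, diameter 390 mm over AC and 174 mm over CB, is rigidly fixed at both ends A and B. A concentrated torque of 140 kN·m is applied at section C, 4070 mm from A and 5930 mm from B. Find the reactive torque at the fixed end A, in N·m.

Compatibility: T_A·a/J_AC = T_B·b/J_CB with T_A + T_B = T₀.
J_AC = 2.27×10^-3 m⁴, J_CB = 9.00×10^-5 m⁴, so T_A = T₀·(J_AC/a)/((J_AC/a)+(J_CB/b)) = 136300 N·m, T_B = 3706 N·m.

136000 N·m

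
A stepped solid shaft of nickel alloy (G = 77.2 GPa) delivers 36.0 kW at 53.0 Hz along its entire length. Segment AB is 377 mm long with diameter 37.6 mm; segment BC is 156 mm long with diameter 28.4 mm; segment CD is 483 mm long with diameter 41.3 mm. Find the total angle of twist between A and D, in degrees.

ω = 2π·53.0 = 333.0 rad/s, so T = P/ω = 36.0×10³ / 333.0 = 108.1 N·m.
J_AB = π(0.0376)⁴/32 = 1.96×10^-7 m⁴; J_BC = π(0.0284)⁴/32 = 6.39×10^-8 m⁴; J_CD = π(0.0413)⁴/32 = 2.86×10^-7 m⁴.
θ = (T/G)·Σ L_i/J_i = (108.1/77.2×10⁹)·(0.377/1.96×10^-7 + 0.156/6.39×10^-8 + 0.483/2.86×10^-7) = 8.479×10^-3 rad.

0.486°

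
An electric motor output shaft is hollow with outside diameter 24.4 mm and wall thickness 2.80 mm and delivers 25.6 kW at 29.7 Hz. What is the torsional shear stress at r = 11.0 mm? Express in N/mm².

67.0 N/mm²

ω = 2π·29.7 = 186.6 rad/s, so T = P/ω = 25.6×10³ / 186.6 = 137.2 N·m.
J = π(d_o⁴ − d_i⁴)/32 = π(0.0244⁴ − 0.0188⁴)/32 = 2.253×10^-8 m⁴.
Shear stress varies linearly with radius: τ = T·r/J = 137.2 × 0.0110 / 2.253×10^-8 = 6.697×10^7 Pa.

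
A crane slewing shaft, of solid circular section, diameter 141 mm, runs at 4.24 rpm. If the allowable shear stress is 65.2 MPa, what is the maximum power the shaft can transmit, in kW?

15.9 kW

J = πd⁴/32 = π(0.141)⁴/32 = 3.880×10^-5 m⁴.
T_max = τ_allow·J/r = 6.52×10^7 × 3.880×10^-5 / 0.0705 = 35890 N·m.
ω = 2π·4.24/60 = 0.4440 rad/s, so P_max = T_max·ω = 1.593×10^4 W.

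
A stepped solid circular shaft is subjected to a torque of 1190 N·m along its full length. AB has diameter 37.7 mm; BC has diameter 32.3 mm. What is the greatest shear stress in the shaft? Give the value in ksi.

26.1 ksi

Under the same torque, τ_max = 16T/(πd³) is largest where d is smallest — segment BC (d = 32.3 mm).
τ_max = 16·1190/(π·(0.0323)³) = 1.798×10^8 Pa.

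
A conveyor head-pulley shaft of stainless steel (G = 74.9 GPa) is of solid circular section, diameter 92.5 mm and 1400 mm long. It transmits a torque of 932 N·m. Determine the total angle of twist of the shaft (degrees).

0.139°

J = πd⁴/32 = π(0.0925)⁴/32 = 7.187×10^-6 m⁴.
θ = T·L/(G·J) = 932.0 × 1.40 / (74.9×10⁹ × 7.187×10^-6) = 2.424×10^-3 rad.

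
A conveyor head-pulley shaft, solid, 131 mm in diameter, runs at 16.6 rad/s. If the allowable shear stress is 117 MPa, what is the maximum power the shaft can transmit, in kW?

J = πd⁴/32 = π(0.131)⁴/32 = 2.891×10^-5 m⁴.
T_max = τ_allow·J/r = 1.17×10^8 × 2.891×10^-5 / 0.0655 = 51650 N·m.
ω = 16.6 rad/s, so P_max = T_max·ω = 8.573×10^5 W.

857 kW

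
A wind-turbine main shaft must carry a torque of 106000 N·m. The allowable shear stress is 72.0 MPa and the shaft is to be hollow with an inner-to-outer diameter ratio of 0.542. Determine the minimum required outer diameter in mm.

202 mm

For a hollow shaft with d_i/d_o = 0.542: τ_max = 16T/(π d_o³ (1−k⁴)), so d_o = [16T/(π τ_allow (1−k⁴))]^(1/3) = [16·106000/(π·7.20×10^7·0.9137)]^(1/3) = 0.2017 m.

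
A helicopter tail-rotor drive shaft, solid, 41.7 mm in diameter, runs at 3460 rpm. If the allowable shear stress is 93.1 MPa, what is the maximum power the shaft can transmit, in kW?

480 kW

J = πd⁴/32 = π(0.0417)⁴/32 = 2.969×10^-7 m⁴.
T_max = τ_allow·J/r = 9.31×10^7 × 2.969×10^-7 / 0.0209 = 1326 N·m.
ω = 2π·3460/60 = 362.3 rad/s, so P_max = T_max·ω = 4.803×10^5 W.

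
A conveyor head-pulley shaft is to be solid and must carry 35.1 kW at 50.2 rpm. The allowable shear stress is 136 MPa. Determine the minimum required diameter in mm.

63.0 mm

ω = 2π·50.2/60 = 5.257 rad/s, so T = P/ω = 35.1×10³ / 5.257 = 6677 N·m.
For a solid shaft τ_max = 16T/(πd³), so d = (16T/(π τ_allow))^(1/3) = (16·6677/(π·1.36×10^8))^(1/3) = 0.06300 m.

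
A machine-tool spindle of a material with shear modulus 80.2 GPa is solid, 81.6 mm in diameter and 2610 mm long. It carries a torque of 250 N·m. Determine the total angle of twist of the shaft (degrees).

J = πd⁴/32 = π(0.0816)⁴/32 = 4.353×10^-6 m⁴.
θ = T·L/(G·J) = 250.0 × 2.61 / (80.2×10⁹ × 4.353×10^-6) = 1.869×10^-3 rad.

0.107°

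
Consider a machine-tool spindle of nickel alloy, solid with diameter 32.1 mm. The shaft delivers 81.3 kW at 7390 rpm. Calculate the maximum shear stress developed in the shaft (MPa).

ω = 2π·7390/60 = 773.9 rad/s, so T = P/ω = 81.3×10³ / 773.9 = 105.1 N·m.
J = πd⁴/32 = π(0.0321)⁴/32 = 1.042×10^-7 m⁴.
τ_max = T·r/J = 105.1 × 0.0161 / 1.042×10^-7 = 1.618×10^7 Pa.

16.2 MPa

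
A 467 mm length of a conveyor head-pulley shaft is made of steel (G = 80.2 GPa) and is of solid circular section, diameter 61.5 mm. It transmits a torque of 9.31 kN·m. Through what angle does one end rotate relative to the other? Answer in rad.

J = πd⁴/32 = π(0.0615)⁴/32 = 1.404×10^-6 m⁴.
θ = T·L/(G·J) = 9310 × 0.467 / (80.2×10⁹ × 1.404×10^-6) = 0.03860 rad.

0.0386 rad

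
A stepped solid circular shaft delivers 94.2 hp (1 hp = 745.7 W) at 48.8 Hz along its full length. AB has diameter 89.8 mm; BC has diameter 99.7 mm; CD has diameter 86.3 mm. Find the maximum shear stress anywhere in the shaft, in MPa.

ω = 2π·48.8 = 306.6 rad/s, so T = P/ω = 94.2×745.7 / 306.6 = 229.1 N·m.
Under the same torque, τ_max = 16T/(πd³) is largest where d is smallest — segment CD (d = 86.3 mm).
τ_max = 16·229.1/(π·(0.0863)³) = 1.815×10^6 Pa.

1.82 MPa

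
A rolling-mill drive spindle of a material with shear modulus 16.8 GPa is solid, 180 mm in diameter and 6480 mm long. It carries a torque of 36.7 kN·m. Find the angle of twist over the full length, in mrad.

J = πd⁴/32 = π(0.180)⁴/32 = 1.031×10^-4 m⁴.
θ = T·L/(G·J) = 36700 × 6.48 / (16.8×10⁹ × 1.031×10^-4) = 0.1374 rad.

137 mrad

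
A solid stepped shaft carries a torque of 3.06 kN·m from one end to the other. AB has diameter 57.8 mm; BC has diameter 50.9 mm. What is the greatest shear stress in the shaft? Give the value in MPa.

Under the same torque, τ_max = 16T/(πd³) is largest where d is smallest — segment BC (d = 50.9 mm).
τ_max = 16·3060/(π·(0.0509)³) = 1.182×10^8 Pa.

118 MPa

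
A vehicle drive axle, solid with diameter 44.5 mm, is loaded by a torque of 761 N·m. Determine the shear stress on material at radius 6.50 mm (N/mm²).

12.8 N/mm²

J = πd⁴/32 = π(0.0445)⁴/32 = 3.850×10^-7 m⁴.
Shear stress varies linearly with radius: τ = T·r/J = 761.0 × 0.00650 / 3.850×10^-7 = 1.285×10^7 Pa.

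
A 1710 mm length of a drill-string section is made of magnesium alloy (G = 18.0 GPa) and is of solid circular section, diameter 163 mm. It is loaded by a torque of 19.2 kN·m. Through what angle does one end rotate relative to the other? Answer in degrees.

1.51°

J = πd⁴/32 = π(0.163)⁴/32 = 6.930×10^-5 m⁴.
θ = T·L/(G·J) = 19200 × 1.71 / (18.0×10⁹ × 6.930×10^-5) = 0.02632 rad.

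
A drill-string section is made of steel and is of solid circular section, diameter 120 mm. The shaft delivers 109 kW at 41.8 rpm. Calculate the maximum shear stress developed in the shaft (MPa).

73.4 MPa

ω = 2π·41.8/60 = 4.377 rad/s, so T = P/ω = 109×10³ / 4.377 = 24900 N·m.
J = πd⁴/32 = π(0.120)⁴/32 = 2.036×10^-5 m⁴.
τ_max = T·r/J = 24900 × 0.0600 / 2.036×10^-5 = 7.339×10^7 Pa.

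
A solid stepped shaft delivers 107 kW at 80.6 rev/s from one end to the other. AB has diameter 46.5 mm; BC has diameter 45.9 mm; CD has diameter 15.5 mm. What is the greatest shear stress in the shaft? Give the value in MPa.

ω = 2π·80.6 = 506.4 rad/s, so T = P/ω = 107×10³ / 506.4 = 211.3 N·m.
Under the same torque, τ_max = 16T/(πd³) is largest where d is smallest — segment CD (d = 15.5 mm).
τ_max = 16·211.3/(π·(0.0155)³) = 2.890×10^8 Pa.

289 MPa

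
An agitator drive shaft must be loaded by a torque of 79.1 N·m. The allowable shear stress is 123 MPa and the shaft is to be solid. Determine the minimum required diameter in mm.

14.9 mm

For a solid shaft τ_max = 16T/(πd³), so d = (16T/(π τ_allow))^(1/3) = (16·79.10/(π·1.23×10^8))^(1/3) = 0.01485 m.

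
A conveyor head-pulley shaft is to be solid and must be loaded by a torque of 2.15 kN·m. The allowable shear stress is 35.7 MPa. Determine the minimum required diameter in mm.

67.4 mm

For a solid shaft τ_max = 16T/(πd³), so d = (16T/(π τ_allow))^(1/3) = (16·2150/(π·3.57×10^7))^(1/3) = 0.06744 m.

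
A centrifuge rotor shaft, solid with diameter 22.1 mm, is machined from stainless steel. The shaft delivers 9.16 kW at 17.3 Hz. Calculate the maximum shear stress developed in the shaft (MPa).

39.8 MPa

ω = 2π·17.3 = 108.7 rad/s, so T = P/ω = 9.16×10³ / 108.7 = 84.27 N·m.
J = πd⁴/32 = π(0.0221)⁴/32 = 2.342×10^-8 m⁴.
τ_max = T·r/J = 84.27 × 0.0111 / 2.342×10^-8 = 3.976×10^7 Pa.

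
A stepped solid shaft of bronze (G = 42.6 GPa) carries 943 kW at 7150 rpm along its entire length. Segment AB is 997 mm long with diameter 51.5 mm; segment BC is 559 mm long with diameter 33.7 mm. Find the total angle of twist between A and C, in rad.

0.173 rad

ω = 2π·7150/60 = 748.7 rad/s, so T = P/ω = 943×10³ / 748.7 = 1259 N·m.
J_AB = π(0.0515)⁴/32 = 6.91×10^-7 m⁴; J_BC = π(0.0337)⁴/32 = 1.27×10^-7 m⁴.
θ = (T/G)·Σ L_i/J_i = (1259/42.6×10⁹)·(0.997/6.91×10^-7 + 0.559/1.27×10^-7) = 0.1732 rad.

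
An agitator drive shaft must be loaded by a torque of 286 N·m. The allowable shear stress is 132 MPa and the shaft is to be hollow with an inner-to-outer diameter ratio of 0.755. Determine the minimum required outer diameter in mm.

For a hollow shaft with d_i/d_o = 0.755: τ_max = 16T/(π d_o³ (1−k⁴)), so d_o = [16T/(π τ_allow (1−k⁴))]^(1/3) = [16·286.0/(π·1.32×10^8·0.6751)]^(1/3) = 0.02538 m.

25.4 mm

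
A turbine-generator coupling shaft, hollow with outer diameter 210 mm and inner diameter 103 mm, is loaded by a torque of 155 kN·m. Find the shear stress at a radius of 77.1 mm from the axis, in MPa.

66.4 MPa

J = π(d_o⁴ − d_i⁴)/32 = π(0.210⁴ − 0.103⁴)/32 = 1.799×10^-4 m⁴.
Shear stress varies linearly with radius: τ = T·r/J = 155000 × 0.0771 / 1.799×10^-4 = 6.644×10^7 Pa.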